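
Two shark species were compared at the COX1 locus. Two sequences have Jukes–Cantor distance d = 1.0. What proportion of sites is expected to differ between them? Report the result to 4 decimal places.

0.5523

p = (3/4)(1 − e^(−4d/3)) = 0.75 × (1 − e^(-1.333333)) = 0.75 × (1 − 0.263597) = 0.552302.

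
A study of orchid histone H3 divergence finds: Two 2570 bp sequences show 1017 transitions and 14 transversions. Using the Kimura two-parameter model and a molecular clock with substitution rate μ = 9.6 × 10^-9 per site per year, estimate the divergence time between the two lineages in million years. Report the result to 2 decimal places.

P = 1017/2570 ≈ 0.39572 and Q = 14/2570 ≈ 0.005447.
Under the Kimura two-parameter model, d = −½ ln(1 − 2P − Q) − ¼ ln(1 − 2Q).
1 − 2P − Q = 0.203113, giving −½ ln(0.203113) = 0.796996.
1 − 2Q = 0.989106, giving −¼ ln(0.989106) = 0.002738.
d = 0.796996 + 0.002738 = 0.799734.
Under a molecular clock d = 2μt, so t = d/(2μ) = 0.799734 / (2 × 9.6 × 10^-9) = 41.65 million years.

41.65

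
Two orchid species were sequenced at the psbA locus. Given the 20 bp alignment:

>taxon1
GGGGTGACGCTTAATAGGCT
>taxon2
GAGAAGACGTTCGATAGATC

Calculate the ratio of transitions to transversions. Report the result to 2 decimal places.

Transitions are A↔G and C↔T; transversions are all other mismatches.
Transitions: 8. Transversions: 1.
R = 8/1 = 8.00.

8.00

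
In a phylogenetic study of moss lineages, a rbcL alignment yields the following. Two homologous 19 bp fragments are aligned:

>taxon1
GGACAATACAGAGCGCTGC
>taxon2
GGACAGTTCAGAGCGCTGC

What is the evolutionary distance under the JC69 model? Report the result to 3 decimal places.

The sequences differ at 2 of 19 sites (6, 8), so p = 2/19 ≈ 0.105263.
d = −(3/4) ln(1 − 4p/3) = −0.75 ln(1 − 0.140351) = −0.75 ln(0.859649)
  = −0.75 × (-0.151231) = 0.113423 substitutions/site.

0.113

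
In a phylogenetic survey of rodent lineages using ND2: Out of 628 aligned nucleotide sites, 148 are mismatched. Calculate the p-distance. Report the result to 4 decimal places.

p = 148/628 = 0.235668… ≈ 0.2357 (to 4 d.p.).

0.2357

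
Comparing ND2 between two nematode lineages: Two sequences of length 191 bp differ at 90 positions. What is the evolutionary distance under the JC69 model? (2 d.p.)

p = 90/191 ≈ 0.471204.
d = −(3/4) ln(1 − 4p/3) = −0.75 ln(1 − 0.628272) = −0.75 ln(0.371728)
  = −0.75 × (-0.989593) = 0.742195 substitutions/site.

0.74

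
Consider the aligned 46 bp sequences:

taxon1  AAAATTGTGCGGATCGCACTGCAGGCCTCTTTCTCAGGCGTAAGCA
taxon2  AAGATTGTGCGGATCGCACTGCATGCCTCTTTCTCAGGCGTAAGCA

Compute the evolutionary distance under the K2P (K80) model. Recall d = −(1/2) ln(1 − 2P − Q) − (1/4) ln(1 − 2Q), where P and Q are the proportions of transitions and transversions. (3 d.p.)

Of 46 sites, 1 differences are transitions and 1 are transversions, so P = 1/46 ≈ 0.021739 and Q = 1/46 ≈ 0.021739.
Under the Kimura two-parameter model, d = −½ ln(1 − 2P − Q) − ¼ ln(1 − 2Q).
1 − 2P − Q = 0.934783, giving −½ ln(0.934783) = 0.033720.
1 − 2Q = 0.956522, giving −¼ ln(0.956522) = 0.011113.
d = 0.033720 + 0.011113 = 0.044833.

0.045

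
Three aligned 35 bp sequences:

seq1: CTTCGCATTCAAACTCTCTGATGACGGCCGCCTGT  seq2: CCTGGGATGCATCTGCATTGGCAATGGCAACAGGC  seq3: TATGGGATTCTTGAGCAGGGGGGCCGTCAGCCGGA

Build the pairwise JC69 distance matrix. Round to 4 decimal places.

seq1–seq2: 19/35 sites differ → p ≈ 0.542857, d = −0.75 ln(1 − 0.723809) = 0.964997 ≈ 0.9650.
seq1–seq3: 19/35 sites differ → p ≈ 0.542857, d = −0.75 ln(1 − 0.723809) = 0.964997 ≈ 0.9650.
seq2–seq3: 16/35 sites differ → p ≈ 0.457143, d = −0.75 ln(1 − 0.609524) = 0.705292 ≈ 0.7053.

d(seq1,seq2) = 0.9650, d(seq1,seq3) = 0.9650, d(seq2,seq3) = 0.7053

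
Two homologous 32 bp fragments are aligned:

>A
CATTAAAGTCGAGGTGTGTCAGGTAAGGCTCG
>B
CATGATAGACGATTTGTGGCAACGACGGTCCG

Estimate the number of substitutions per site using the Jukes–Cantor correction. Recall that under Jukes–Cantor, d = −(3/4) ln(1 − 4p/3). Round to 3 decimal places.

0.520

The sequences differ at 12 of 32 sites, so p = 12/32 = 0.375.
d = −(3/4) ln(1 − 4p/3) = −0.75 ln(1 − 0.5) = −0.75 ln(0.5)
  = −0.75 × (-0.693147) = 0.519860 substitutions/site.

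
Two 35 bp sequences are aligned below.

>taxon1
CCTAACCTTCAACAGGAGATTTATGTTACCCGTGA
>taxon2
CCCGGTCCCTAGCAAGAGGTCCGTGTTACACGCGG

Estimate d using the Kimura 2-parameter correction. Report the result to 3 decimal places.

1.099

Of 35 sites, 15 differences are transitions and 1 are transversions, so P = 15/35 ≈ 0.428571 and Q = 1/35 ≈ 0.028571.
Under the Kimura two-parameter model, d = −½ ln(1 − 2P − Q) − ¼ ln(1 − 2Q).
1 − 2P − Q = 0.114287, giving −½ ln(0.114287) = 1.084521.
1 − 2Q = 0.942858, giving −¼ ln(0.942858) = 0.014710.
d = 1.084521 + 0.014710 = 1.099231.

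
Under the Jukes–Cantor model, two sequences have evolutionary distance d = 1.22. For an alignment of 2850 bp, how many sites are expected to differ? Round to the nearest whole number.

1717

Invert JC69: p = (3/4)(1 − e^(−4d/3)) = 0.75 × (1 − e^(-1.626667)) = 0.75 × (1 − 0.196584) = 0.602562.
Expected differing sites = pL ≈ 0.602562 × 2850 = 1717.3017 ≈ 1717.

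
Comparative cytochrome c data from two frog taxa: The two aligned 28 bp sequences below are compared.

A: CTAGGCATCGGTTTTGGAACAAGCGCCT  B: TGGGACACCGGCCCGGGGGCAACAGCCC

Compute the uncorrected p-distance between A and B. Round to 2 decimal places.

The sequences differ at 14 of 28 positions.
p = 14/28 = 0.50.

0.50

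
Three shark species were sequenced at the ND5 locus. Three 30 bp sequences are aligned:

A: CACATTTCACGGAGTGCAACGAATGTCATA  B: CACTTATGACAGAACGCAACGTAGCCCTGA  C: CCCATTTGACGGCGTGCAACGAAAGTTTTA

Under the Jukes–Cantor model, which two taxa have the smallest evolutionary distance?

A and C

A–B: 12/30 differ, p = 0.400, d = 0.572.
A–C: 6/30 differ, p = 0.200, d = 0.233.
B–C: 13/30 differ, p = 0.433, d = 0.647.
The smallest distance is between A and C.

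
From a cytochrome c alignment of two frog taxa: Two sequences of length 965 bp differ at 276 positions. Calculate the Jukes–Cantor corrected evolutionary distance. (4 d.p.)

p = 276/965 ≈ 0.28601.
d = −(3/4) ln(1 − 4p/3) = −0.75 ln(1 − 0.381347) = −0.75 ln(0.618653)
  = −0.75 × (-0.480211) = 0.360158 substitutions/site.

0.3602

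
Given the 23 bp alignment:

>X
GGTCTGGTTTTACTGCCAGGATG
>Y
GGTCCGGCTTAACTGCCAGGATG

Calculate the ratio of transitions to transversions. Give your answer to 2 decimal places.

Transitions are A↔G and C↔T; transversions are all other mismatches.
Transitions: 2. Transversions: 1.
R = 2/1 = 2.00.

2.00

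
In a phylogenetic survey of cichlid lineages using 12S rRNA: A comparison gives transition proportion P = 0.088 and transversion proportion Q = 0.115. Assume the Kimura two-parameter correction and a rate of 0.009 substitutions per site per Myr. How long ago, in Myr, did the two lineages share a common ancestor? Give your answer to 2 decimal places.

13.18

Under the Kimura two-parameter model, d = −½ ln(1 − 2P − Q) − ¼ ln(1 − 2Q).
1 − 2P − Q = 0.709, giving −½ ln(0.709) = 0.171950.
1 − 2Q = 0.77, giving −¼ ln(0.77) = 0.065341.
d = 0.171950 + 0.065341 = 0.237291.
Under a molecular clock d = 2μt, so t = d/(2μ) = 0.237291 / (2 × 0.009) = 13.18 Myr.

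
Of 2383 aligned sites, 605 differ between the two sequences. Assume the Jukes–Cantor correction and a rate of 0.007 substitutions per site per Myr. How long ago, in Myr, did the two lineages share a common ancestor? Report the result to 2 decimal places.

p = 605/2383 ≈ 0.253882.
d = −(3/4) ln(1 − 4p/3) = −0.75 ln(1 − 0.338509) = −0.75 ln(0.661491)
  = −0.75 × (-0.413259) = 0.309944 substitutions/site.
Under a molecular clock d = 2μt, so t = d/(2μ) = 0.309944 / (2 × 0.007) = 22.14 Myr.

22.14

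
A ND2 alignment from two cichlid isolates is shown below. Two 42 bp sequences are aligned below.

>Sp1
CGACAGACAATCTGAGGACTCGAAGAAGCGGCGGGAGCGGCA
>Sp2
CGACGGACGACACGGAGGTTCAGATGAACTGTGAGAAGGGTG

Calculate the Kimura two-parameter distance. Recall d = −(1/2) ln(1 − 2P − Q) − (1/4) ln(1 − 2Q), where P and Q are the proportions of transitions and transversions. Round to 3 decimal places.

1.229

Of 42 sites, 17 differences are transitions and 4 are transversions, so P = 17/42 ≈ 0.404762 and Q = 4/42 ≈ 0.095238.
Under the Kimura two-parameter model, d = −½ ln(1 − 2P − Q) − ¼ ln(1 − 2Q).
1 − 2P − Q = 0.095238, giving −½ ln(0.095238) = 1.175688.
1 − 2Q = 0.809524, giving −¼ ln(0.809524) = 0.052827.
d = 1.175688 + 0.052827 = 1.228515.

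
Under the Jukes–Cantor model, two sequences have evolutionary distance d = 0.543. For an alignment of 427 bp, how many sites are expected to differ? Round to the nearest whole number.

165

Invert JC69: p = (3/4)(1 − e^(−4d/3)) = 0.75 × (1 − e^(-0.724)) = 0.75 × (1 − 0.484809) = 0.386393.
Expected differing sites = pL ≈ 0.386393 × 427 = 164.989811 ≈ 165.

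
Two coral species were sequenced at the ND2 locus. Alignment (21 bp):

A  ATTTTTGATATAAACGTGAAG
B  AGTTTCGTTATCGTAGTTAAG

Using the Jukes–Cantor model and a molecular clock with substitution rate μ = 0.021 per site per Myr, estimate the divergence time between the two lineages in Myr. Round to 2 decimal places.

12.66

The sequences differ at 8 of 21 sites (2, 6, 8, 12, 13, 14, 15, 18), so p = 8/21 ≈ 0.380952.
d = −(3/4) ln(1 − 4p/3) = −0.75 ln(1 − 0.507936) = −0.75 ln(0.492064)
  = −0.75 × (-0.709146) = 0.531860 substitutions/site.
Under a molecular clock d = 2μt, so t = d/(2μ) = 0.531860 / (2 × 0.021) = 12.66 Myr.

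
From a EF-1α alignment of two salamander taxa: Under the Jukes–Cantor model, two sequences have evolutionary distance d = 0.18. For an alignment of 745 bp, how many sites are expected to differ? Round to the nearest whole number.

Invert JC69: p = (3/4)(1 − e^(−4d/3)) = 0.75 × (1 − e^(-0.24)) = 0.75 × (1 − 0.786628) = 0.160029.
Expected differing sites = pL ≈ 0.160029 × 745 = 119.221605 ≈ 119.

119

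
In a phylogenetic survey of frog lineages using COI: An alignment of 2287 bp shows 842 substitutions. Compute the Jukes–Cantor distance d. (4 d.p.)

0.5063

p = 842/2287 ≈ 0.368168.
d = −(3/4) ln(1 − 4p/3) = −0.75 ln(1 − 0.490891) = −0.75 ln(0.509109)
  = −0.75 × (-0.675093) = 0.506320 substitutions/site.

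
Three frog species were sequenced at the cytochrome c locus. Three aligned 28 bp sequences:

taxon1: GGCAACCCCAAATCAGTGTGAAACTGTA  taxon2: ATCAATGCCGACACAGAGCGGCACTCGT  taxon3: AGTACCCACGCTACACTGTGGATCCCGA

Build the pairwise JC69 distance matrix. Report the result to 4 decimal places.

taxon1–taxon2: 14/28 sites differ → p = 0.5, d = −0.75 ln(1 − 0.666667) = 0.823960 ≈ 0.8240.
taxon1–taxon3: 14/28 sites differ → p = 0.5, d = −0.75 ln(1 − 0.666667) = 0.823960 ≈ 0.8240.
taxon2–taxon3: 15/28 sites differ → p ≈ 0.535714, d = −0.75 ln(1 − 0.714285) = 0.939570 ≈ 0.9396.

d(taxon1,taxon2) = 0.8240, d(taxon1,taxon3) = 0.8240, d(taxon2,taxon3) = 0.9396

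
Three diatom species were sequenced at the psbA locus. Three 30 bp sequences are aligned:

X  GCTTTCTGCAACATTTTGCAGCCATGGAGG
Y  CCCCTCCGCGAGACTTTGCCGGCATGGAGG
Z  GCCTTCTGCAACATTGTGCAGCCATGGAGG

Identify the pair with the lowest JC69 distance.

X and Z

X–Y: 9/30 differ, p = 0.300, d = 0.383.
X–Z: 2/30 differ, p = 0.067, d = 0.070.
Y–Z: 9/30 differ, p = 0.300, d = 0.383.
The smallest distance is between X and Z.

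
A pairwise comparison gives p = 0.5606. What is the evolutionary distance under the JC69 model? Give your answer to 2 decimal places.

1.03

d = −(3/4) ln(1 − 4p/3) = −0.75 ln(1 − 0.747467) = −0.75 ln(0.252533)
  = −0.75 × (-1.376213) = 1.032160 substitutions/site.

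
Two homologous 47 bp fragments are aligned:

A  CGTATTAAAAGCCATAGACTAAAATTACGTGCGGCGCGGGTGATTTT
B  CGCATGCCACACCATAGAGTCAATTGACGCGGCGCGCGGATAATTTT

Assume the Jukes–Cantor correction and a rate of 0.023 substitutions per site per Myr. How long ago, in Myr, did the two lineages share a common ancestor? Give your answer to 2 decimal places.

9.04

The sequences differ at 15 of 47 sites, so p = 15/47 ≈ 0.319149.
d = −(3/4) ln(1 − 4p/3) = −0.75 ln(1 − 0.425532) = −0.75 ln(0.574468)
  = −0.75 × (-0.554311) = 0.415733 substitutions/site.
Under a molecular clock d = 2μt, so t = d/(2μ) = 0.415733 / (2 × 0.023) = 9.04 Myr.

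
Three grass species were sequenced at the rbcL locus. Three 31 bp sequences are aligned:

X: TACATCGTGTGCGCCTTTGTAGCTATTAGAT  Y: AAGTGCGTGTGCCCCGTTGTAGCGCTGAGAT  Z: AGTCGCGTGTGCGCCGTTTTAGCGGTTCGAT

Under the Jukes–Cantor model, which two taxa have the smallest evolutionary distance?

Y and Z

X–Y: 9/31 differ, p = 0.290, d = 0.367.
X–Z: 10/31 differ, p = 0.323, d = 0.422.
Y–Z: 8/31 differ, p = 0.258, d = 0.316.
The smallest distance is between Y and Z.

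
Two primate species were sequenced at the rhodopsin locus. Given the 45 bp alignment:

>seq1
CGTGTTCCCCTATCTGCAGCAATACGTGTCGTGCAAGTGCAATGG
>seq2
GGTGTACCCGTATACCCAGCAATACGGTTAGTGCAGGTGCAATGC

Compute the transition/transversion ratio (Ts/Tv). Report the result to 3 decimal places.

0.222

Transitions are A↔G and C↔T; transversions are all other mismatches.
Transitions: 2. Transversions: 9.
R = 2/9 = 0.222222… ≈ 0.222 (to 3 d.p.).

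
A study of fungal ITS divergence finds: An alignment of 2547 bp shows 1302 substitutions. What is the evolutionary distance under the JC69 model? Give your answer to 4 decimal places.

p = 1302/2547 ≈ 0.51119.
d = −(3/4) ln(1 − 4p/3) = −0.75 ln(1 − 0.681587) = −0.75 ln(0.318413)
  = −0.75 × (-1.144406) = 0.858305 substitutions/site.

0.8583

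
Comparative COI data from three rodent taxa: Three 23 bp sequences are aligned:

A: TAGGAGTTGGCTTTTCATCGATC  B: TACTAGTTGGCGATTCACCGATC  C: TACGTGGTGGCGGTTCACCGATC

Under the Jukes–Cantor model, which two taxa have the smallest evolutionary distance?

B and C

A–B: 5/23 differ, p = 0.217, d = 0.257.
A–C: 6/23 differ, p = 0.261, d = 0.321.
B–C: 4/23 differ, p = 0.174, d = 0.198.
The smallest distance is between B and C.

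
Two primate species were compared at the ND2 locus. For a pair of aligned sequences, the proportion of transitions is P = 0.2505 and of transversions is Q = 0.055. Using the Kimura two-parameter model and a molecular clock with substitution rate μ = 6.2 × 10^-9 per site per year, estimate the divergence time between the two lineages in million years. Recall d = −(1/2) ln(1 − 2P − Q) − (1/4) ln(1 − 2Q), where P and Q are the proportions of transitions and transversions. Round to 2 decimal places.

Under the Kimura two-parameter model, d = −½ ln(1 − 2P − Q) − ¼ ln(1 − 2Q).
1 − 2P − Q = 0.444, giving −½ ln(0.444) = 0.405965.
1 − 2Q = 0.89, giving −¼ ln(0.89) = 0.029133.
d = 0.405965 + 0.029133 = 0.435098.
Under a molecular clock d = 2μt, so t = d/(2μ) = 0.435098 / (2 × 6.2 × 10^-9) = 35.09 million years.

35.09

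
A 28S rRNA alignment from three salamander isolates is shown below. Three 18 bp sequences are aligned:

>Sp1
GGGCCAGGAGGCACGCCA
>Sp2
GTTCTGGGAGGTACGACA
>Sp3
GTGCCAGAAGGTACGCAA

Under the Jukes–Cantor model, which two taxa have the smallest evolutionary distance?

Sp1 and Sp3

Sp1–Sp2: 6/18 differ, p = 0.333, d = 0.441.
Sp1–Sp3: 4/18 differ, p = 0.222, d = 0.264.
Sp2–Sp3: 6/18 differ, p = 0.333, d = 0.441.
The smallest distance is between Sp1 and Sp3.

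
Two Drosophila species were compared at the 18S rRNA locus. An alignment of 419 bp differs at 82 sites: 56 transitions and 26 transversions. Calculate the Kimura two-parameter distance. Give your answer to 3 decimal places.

0.233

P = 56/419 ≈ 0.133652 and Q = 26/419 ≈ 0.062053.
Under the Kimura two-parameter model, d = −½ ln(1 − 2P − Q) − ¼ ln(1 − 2Q).
1 − 2P − Q = 0.670643, giving −½ ln(0.670643) = 0.199759.
1 − 2Q = 0.875894, giving −¼ ln(0.875894) = 0.033128.
d = 0.199759 + 0.033128 = 0.232887.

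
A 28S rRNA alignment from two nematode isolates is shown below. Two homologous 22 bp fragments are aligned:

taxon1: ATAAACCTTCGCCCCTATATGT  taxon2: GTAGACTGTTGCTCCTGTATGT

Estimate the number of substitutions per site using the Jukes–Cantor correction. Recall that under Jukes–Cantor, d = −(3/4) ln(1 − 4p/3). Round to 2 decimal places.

0.41

The sequences differ at 7 of 22 sites (1, 4, 7, 8, 10, 13, 17), so p = 7/22 ≈ 0.318182.
d = −(3/4) ln(1 − 4p/3) = −0.75 ln(1 − 0.424243) = −0.75 ln(0.575757)
  = −0.75 × (-0.552070) = 0.414053 substitutions/site.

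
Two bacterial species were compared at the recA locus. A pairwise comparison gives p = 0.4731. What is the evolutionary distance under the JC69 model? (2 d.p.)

0.75

d = −(3/4) ln(1 − 4p/3) = −0.75 ln(1 − 0.6308) = −0.75 ln(0.3692)
  = −0.75 × (-0.996417) = 0.747313 substitutions/site.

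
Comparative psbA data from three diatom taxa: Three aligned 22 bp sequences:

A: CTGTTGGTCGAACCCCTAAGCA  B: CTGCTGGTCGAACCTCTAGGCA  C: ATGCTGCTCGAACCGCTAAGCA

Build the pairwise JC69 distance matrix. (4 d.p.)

A–B: 3/22 sites differ → p ≈ 0.136364, d = −0.75 ln(1 − 0.181819) = 0.150504 ≈ 0.1505.
A–C: 4/22 sites differ → p ≈ 0.181818, d = −0.75 ln(1 − 0.242424) = 0.208224 ≈ 0.2082.
B–C: 4/22 sites differ → p ≈ 0.181818, d = −0.75 ln(1 − 0.242424) = 0.208224 ≈ 0.2082.

d(A,B) = 0.1505, d(A,C) = 0.2082, d(B,C) = 0.2082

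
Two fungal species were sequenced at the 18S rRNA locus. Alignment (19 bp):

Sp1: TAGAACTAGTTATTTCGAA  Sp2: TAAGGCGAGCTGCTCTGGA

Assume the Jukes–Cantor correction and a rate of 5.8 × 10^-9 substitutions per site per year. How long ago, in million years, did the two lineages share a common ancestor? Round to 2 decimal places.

The sequences differ at 10 of 19 sites (3, 4, 5, 7, 10, 12, 13, 15, 16, 18), so p = 10/19 ≈ 0.526316.
d = −(3/4) ln(1 − 4p/3) = −0.75 ln(1 − 0.701755) = −0.75 ln(0.298245)
  = −0.75 × (-1.209840) = 0.907380 substitutions/site.
Under a molecular clock d = 2μt, so t = d/(2μ) = 0.907380 / (2 × 5.8 × 10^-9) = 78.22 million years.

78.22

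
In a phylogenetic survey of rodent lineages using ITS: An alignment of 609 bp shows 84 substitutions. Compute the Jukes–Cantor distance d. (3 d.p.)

0.152

p = 84/609 ≈ 0.137931.
d = −(3/4) ln(1 − 4p/3) = −0.75 ln(1 − 0.183908) = −0.75 ln(0.816092)
  = −0.75 × (-0.203228) = 0.152421 substitutions/site.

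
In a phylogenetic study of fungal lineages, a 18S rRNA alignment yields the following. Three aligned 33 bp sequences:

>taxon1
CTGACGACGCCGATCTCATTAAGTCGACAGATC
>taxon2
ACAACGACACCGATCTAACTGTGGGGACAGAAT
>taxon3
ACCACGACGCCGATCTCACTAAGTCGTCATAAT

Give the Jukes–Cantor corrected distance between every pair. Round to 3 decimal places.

taxon1–taxon2: 12/33 sites differ → p ≈ 0.363636, d = −0.75 ln(1 − 0.484848) = 0.497470 ≈ 0.497.
taxon1–taxon3: 8/33 sites differ → p ≈ 0.242424, d = −0.75 ln(1 − 0.323232) = 0.292820 ≈ 0.293.
taxon2–taxon3: 9/33 sites differ → p ≈ 0.272727, d = −0.75 ln(1 − 0.363636) = 0.338988 ≈ 0.339.

d(taxon1,taxon2) = 0.497, d(taxon1,taxon3) = 0.293, d(taxon2,taxon3) = 0.339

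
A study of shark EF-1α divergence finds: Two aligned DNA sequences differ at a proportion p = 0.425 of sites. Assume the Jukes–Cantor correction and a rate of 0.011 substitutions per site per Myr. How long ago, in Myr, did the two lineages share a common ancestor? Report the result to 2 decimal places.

28.51

d = −(3/4) ln(1 − 4p/3) = −0.75 ln(1 − 0.566667) = −0.75 ln(0.433333)
  = −0.75 × (-0.836249) = 0.627187 substitutions/site.
Under a molecular clock d = 2μt, so t = d/(2μ) = 0.627187 / (2 × 0.011) = 28.51 Myr.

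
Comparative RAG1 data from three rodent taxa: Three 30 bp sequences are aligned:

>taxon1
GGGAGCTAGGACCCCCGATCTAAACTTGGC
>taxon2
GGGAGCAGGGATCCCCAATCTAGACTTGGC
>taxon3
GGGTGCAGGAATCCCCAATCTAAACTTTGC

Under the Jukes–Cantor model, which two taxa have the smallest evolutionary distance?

taxon2 and taxon3

taxon1–taxon2: 5/30 differ, p = 0.167, d = 0.188.
taxon1–taxon3: 7/30 differ, p = 0.233, d = 0.280.
taxon2–taxon3: 4/30 differ, p = 0.133, d = 0.147.
The smallest distance is between taxon2 and taxon3.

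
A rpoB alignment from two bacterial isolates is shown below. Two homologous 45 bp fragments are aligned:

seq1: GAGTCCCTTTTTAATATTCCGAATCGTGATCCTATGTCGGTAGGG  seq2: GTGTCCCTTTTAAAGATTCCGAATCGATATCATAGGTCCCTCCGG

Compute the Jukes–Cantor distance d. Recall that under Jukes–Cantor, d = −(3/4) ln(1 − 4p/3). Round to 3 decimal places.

0.296

The sequences differ at 11 of 45 sites, so p = 11/45 ≈ 0.244444.
d = −(3/4) ln(1 − 4p/3) = −0.75 ln(1 − 0.325925) = −0.75 ln(0.674075)
  = −0.75 × (-0.394414) = 0.295811 substitutions/site.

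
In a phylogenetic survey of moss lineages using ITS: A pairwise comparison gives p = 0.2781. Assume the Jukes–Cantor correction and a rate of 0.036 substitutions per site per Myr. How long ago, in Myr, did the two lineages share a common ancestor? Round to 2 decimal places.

4.83

d = −(3/4) ln(1 − 4p/3) = −0.75 ln(1 − 0.3708) = −0.75 ln(0.6292)
  = −0.75 × (-0.463306) = 0.347480 substitutions/site.
Under a molecular clock d = 2μt, so t = d/(2μ) = 0.347480 / (2 × 0.036) = 4.83 Myr.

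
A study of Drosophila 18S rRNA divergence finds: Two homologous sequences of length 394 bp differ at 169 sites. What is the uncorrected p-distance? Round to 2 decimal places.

0.43

p = 169/394 = 0.428934… ≈ 0.43 (to 2 d.p.).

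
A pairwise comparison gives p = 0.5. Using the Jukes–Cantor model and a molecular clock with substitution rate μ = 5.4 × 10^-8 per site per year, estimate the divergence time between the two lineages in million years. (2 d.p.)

d = −(3/4) ln(1 − 4p/3) = −0.75 ln(1 − 0.666667) = −0.75 ln(0.333333)
  = −0.75 × (-1.098613) = 0.823960 substitutions/site.
Under a molecular clock d = 2μt, so t = d/(2μ) = 0.823960 / (2 × 5.4 × 10^-8) = 7.63 million years.

7.63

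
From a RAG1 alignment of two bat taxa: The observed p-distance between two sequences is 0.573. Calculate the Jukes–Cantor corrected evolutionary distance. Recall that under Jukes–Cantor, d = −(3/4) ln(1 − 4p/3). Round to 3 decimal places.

1.083

d = −(3/4) ln(1 − 4p/3) = −0.75 ln(1 − 0.764) = −0.75 ln(0.236)
  = −0.75 × (-1.443923) = 1.082942 substitutions/site.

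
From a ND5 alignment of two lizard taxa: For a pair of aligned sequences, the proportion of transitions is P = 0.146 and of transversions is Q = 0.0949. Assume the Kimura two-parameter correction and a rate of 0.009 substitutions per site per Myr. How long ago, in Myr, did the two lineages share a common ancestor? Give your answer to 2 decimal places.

Under the Kimura two-parameter model, d = −½ ln(1 − 2P − Q) − ¼ ln(1 − 2Q).
1 − 2P − Q = 0.6131, giving −½ ln(0.6131) = 0.244614.
1 − 2Q = 0.8102, giving −¼ ln(0.8102) = 0.052619.
d = 0.244614 + 0.052619 = 0.297233.
Under a molecular clock d = 2μt, so t = d/(2μ) = 0.297233 / (2 × 0.009) = 16.51 Myr.

16.51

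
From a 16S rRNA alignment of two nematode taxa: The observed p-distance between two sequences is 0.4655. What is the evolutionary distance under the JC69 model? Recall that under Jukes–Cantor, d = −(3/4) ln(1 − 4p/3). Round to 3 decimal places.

0.727

d = −(3/4) ln(1 − 4p/3) = −0.75 ln(1 − 0.620667) = −0.75 ln(0.379333)
  = −0.75 × (-0.969341) = 0.727006 substitutions/site.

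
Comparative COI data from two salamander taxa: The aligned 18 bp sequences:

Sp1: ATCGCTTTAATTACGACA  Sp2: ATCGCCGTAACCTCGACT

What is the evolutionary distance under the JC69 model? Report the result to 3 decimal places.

0.441

The sequences differ at 6 of 18 sites (6, 7, 11, 12, 13, 18), so p = 6/18 ≈ 0.333333.
d = −(3/4) ln(1 − 4p/3) = −0.75 ln(1 − 0.444444) = −0.75 ln(0.555556)
  = −0.75 × (-0.587786) = 0.440840 substitutions/site.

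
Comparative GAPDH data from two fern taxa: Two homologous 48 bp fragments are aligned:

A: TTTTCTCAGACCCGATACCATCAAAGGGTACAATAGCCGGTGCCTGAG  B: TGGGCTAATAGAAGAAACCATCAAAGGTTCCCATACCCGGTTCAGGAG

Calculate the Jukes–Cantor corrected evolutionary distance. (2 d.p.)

The sequences differ at 16 of 48 sites, so p = 16/48 ≈ 0.333333.
d = −(3/4) ln(1 − 4p/3) = −0.75 ln(1 − 0.444444) = −0.75 ln(0.555556)
  = −0.75 × (-0.587786) = 0.440840 substitutions/site.

0.44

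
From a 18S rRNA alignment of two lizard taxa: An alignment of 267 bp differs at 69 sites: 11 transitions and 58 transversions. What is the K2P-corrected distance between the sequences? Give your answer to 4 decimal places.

0.3206

P = 11/267 ≈ 0.041199 and Q = 58/267 ≈ 0.217228.
Under the Kimura two-parameter model, d = −½ ln(1 − 2P − Q) − ¼ ln(1 − 2Q).
1 − 2P − Q = 0.700374, giving −½ ln(0.700374) = 0.178070.
1 − 2Q = 0.565544, giving −¼ ln(0.565544) = 0.142492.
d = 0.178070 + 0.142492 = 0.320562.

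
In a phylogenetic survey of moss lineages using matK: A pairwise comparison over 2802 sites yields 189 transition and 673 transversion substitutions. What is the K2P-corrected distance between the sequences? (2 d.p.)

P = 189/2802 ≈ 0.067452 and Q = 673/2802 ≈ 0.240186.
Under the Kimura two-parameter model, d = −½ ln(1 − 2P − Q) − ¼ ln(1 − 2Q).
1 − 2P − Q = 0.62491, giving −½ ln(0.62491) = 0.235074.
1 − 2Q = 0.519628, giving −¼ ln(0.519628) = 0.163661.
d = 0.235074 + 0.163661 = 0.398735.

0.40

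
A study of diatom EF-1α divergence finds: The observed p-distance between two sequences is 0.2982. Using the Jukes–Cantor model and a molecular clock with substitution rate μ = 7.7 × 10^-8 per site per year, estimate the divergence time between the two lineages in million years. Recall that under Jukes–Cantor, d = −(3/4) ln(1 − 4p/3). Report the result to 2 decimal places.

2.47

d = −(3/4) ln(1 − 4p/3) = −0.75 ln(1 − 0.3976) = −0.75 ln(0.6024)
  = −0.75 × (-0.506834) = 0.380126 substitutions/site.
Under a molecular clock d = 2μt, so t = d/(2μ) = 0.380126 / (2 × 7.7 × 10^-8) = 2.47 million years.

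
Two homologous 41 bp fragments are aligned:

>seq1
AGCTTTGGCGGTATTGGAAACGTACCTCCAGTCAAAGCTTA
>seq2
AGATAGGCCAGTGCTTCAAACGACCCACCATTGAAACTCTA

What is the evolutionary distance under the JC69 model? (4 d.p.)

The sequences differ at 17 of 41 sites, so p = 17/41 ≈ 0.414634.
d = −(3/4) ln(1 − 4p/3) = −0.75 ln(1 − 0.552845) = −0.75 ln(0.447155)
  = −0.75 × (-0.804850) = 0.603638 substitutions/site.

0.6036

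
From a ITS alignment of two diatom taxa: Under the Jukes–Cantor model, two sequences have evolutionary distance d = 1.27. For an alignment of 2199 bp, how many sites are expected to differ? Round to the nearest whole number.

Invert JC69: p = (3/4)(1 − e^(−4d/3)) = 0.75 × (1 − e^(-1.693333)) = 0.75 × (1 − 0.183906) = 0.612071.
Expected differing sites = pL ≈ 0.612071 × 2199 = 1345.944129 ≈ 1346.

1346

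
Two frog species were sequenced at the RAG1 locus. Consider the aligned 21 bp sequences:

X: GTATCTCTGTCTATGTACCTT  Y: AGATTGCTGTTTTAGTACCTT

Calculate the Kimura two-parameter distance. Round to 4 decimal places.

Of 21 sites, 3 differences are transitions and 4 are transversions, so P = 3/21 ≈ 0.142857 and Q = 4/21 ≈ 0.190476.
Under the Kimura two-parameter model, d = −½ ln(1 − 2P − Q) − ¼ ln(1 − 2Q).
1 − 2P − Q = 0.52381, giving −½ ln(0.52381) = 0.323313.
1 − 2Q = 0.619048, giving −¼ ln(0.619048) = 0.119893.
d = 0.323313 + 0.119893 = 0.443206.

0.4432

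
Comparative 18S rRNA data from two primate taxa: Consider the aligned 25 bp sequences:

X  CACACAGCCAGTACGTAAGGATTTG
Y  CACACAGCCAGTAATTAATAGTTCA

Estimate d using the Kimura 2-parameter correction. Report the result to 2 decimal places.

Of 25 sites, 4 differences are transitions and 3 are transversions, so P = 4/25 = 0.16 and Q = 3/25 = 0.12.
Under the Kimura two-parameter model, d = −½ ln(1 − 2P − Q) − ¼ ln(1 − 2Q).
1 − 2P − Q = 0.56, giving −½ ln(0.56) = 0.289909.
1 − 2Q = 0.76, giving −¼ ln(0.76) = 0.068609.
d = 0.289909 + 0.068609 = 0.358518.

0.36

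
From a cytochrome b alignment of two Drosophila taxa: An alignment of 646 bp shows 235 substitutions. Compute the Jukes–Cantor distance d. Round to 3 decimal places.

p = 235/646 ≈ 0.363777.
d = −(3/4) ln(1 − 4p/3) = −0.75 ln(1 − 0.485036) = −0.75 ln(0.514964)
  = −0.75 × (-0.663658) = 0.497744 substitutions/site.

0.498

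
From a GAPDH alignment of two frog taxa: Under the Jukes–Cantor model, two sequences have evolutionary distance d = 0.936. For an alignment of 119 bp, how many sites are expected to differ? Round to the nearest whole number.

64

Invert JC69: p = (3/4)(1 − e^(−4d/3)) = 0.75 × (1 − e^(-1.248)) = 0.75 × (1 − 0.287078) = 0.534692.
Expected differing sites = pL ≈ 0.534692 × 119 = 63.628348 ≈ 64.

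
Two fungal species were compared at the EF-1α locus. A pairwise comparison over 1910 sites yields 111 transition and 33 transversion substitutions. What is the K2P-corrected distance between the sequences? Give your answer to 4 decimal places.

0.0804

P = 111/1910 ≈ 0.058115 and Q = 33/1910 ≈ 0.017277.
Under the Kimura two-parameter model, d = −½ ln(1 − 2P − Q) − ¼ ln(1 − 2Q).
1 − 2P − Q = 0.866493, giving −½ ln(0.866493) = 0.071651.
1 − 2Q = 0.965446, giving −¼ ln(0.965446) = 0.008791.
d = 0.071651 + 0.008791 = 0.080442.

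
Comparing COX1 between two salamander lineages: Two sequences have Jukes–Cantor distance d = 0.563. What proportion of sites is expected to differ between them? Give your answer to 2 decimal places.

0.40

p = (3/4)(1 − e^(−4d/3)) = 0.75 × (1 − e^(-0.750667)) = 0.75 × (1 − 0.472052) = 0.395961.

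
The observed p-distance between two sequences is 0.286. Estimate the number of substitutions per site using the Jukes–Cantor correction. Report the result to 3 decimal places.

0.360

d = −(3/4) ln(1 − 4p/3) = −0.75 ln(1 − 0.381333) = −0.75 ln(0.618667)
  = −0.75 × (-0.480188) = 0.360141 substitutions/site.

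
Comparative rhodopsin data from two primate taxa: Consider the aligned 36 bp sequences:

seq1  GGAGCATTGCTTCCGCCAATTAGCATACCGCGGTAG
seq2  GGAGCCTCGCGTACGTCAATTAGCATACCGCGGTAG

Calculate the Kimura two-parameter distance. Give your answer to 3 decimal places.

Of 36 sites, 2 differences are transitions and 3 are transversions, so P = 2/36 ≈ 0.055556 and Q = 3/36 ≈ 0.083333.
Under the Kimura two-parameter model, d = −½ ln(1 − 2P − Q) − ¼ ln(1 − 2Q).
1 − 2P − Q = 0.805555, giving −½ ln(0.805555) = 0.108112.
1 − 2Q = 0.833334, giving −¼ ln(0.833334) = 0.045580.
d = 0.108112 + 0.045580 = 0.153692.

0.154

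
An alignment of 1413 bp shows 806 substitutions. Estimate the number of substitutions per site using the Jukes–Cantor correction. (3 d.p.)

p = 806/1413 ≈ 0.570418.
d = −(3/4) ln(1 − 4p/3) = −0.75 ln(1 − 0.760557) = −0.75 ln(0.239443)
  = −0.75 × (-1.429440) = 1.072080 substitutions/site.

1.072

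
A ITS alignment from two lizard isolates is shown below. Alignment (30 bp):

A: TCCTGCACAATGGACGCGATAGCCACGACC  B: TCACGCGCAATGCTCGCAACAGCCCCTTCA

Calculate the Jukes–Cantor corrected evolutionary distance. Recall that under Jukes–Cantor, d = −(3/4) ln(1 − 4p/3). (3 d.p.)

The sequences differ at 11 of 30 sites, so p = 11/30 ≈ 0.366667.
d = −(3/4) ln(1 − 4p/3) = −0.75 ln(1 − 0.488889) = −0.75 ln(0.511111)
  = −0.75 × (-0.671168) = 0.503376 substitutions/site.

0.503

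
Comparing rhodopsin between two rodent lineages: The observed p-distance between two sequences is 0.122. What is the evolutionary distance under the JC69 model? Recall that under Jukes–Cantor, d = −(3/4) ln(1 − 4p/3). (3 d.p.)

0.133

d = −(3/4) ln(1 − 4p/3) = −0.75 ln(1 − 0.162667) = −0.75 ln(0.837333)
  = −0.75 × (-0.177533) = 0.133150 substitutions/site.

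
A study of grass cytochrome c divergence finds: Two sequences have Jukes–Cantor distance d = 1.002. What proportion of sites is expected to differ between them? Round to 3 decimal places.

p = (3/4)(1 − e^(−4d/3)) = 0.75 × (1 − e^(-1.336)) = 0.75 × (1 − 0.262895) = 0.552829.

0.553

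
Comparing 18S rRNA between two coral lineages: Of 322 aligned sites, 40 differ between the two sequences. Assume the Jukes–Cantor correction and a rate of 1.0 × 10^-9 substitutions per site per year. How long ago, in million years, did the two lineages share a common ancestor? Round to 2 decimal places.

p = 40/322 ≈ 0.124224.
d = −(3/4) ln(1 − 4p/3) = −0.75 ln(1 − 0.165632) = −0.75 ln(0.834368)
  = −0.75 × (-0.181081) = 0.135811 substitutions/site.
Under a molecular clock d = 2μt, so t = d/(2μ) = 0.135811 / (2 × 1.0 × 10^-9) = 67.91 million years.

67.91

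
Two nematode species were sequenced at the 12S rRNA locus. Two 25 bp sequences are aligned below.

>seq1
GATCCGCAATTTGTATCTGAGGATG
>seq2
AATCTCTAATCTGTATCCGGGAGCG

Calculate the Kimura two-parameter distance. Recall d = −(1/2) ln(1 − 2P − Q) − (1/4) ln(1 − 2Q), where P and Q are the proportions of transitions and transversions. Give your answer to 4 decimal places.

Of 25 sites, 9 differences are transitions and 1 are transversions, so P = 9/25 = 0.36 and Q = 1/25 = 0.04.
Under the Kimura two-parameter model, d = −½ ln(1 − 2P − Q) − ¼ ln(1 − 2Q).
1 − 2P − Q = 0.24, giving −½ ln(0.24) = 0.713558.
1 − 2Q = 0.92, giving −¼ ln(0.92) = 0.020845.
d = 0.713558 + 0.020845 = 0.734403.

0.7344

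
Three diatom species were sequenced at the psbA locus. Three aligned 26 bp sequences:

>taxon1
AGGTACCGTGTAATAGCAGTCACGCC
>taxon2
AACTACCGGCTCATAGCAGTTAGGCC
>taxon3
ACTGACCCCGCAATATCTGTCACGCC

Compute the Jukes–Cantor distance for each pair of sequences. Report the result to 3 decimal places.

taxon1–taxon2: 7/26 sites differ → p ≈ 0.269231, d = −0.75 ln(1 − 0.358975) = 0.333515 ≈ 0.334.
taxon1–taxon3: 8/26 sites differ → p ≈ 0.307692, d = −0.75 ln(1 − 0.410256) = 0.396050 ≈ 0.396.
taxon2–taxon3: 12/26 sites differ → p ≈ 0.461538, d = −0.75 ln(1 − 0.615384) = 0.716632 ≈ 0.717.

d(taxon1,taxon2) = 0.334, d(taxon1,taxon3) = 0.396, d(taxon2,taxon3) = 0.717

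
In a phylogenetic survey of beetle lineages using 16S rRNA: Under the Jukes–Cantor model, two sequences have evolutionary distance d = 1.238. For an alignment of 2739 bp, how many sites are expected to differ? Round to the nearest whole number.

Invert JC69: p = (3/4)(1 − e^(−4d/3)) = 0.75 × (1 − e^(-1.650667)) = 0.75 × (1 − 0.191922) = 0.606059.
Expected differing sites = pL ≈ 0.606059 × 2739 = 1659.995601 ≈ 1660.

1660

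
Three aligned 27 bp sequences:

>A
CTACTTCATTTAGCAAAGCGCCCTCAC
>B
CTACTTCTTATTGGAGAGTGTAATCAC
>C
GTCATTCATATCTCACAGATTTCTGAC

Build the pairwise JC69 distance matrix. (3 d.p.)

A–B: 9/27 sites differ → p ≈ 0.333333, d = −0.75 ln(1 − 0.444444) = 0.440839 ≈ 0.441.
A–C: 12/27 sites differ → p ≈ 0.444444, d = −0.75 ln(1 − 0.592592) = 0.673455 ≈ 0.673.
B–C: 13/27 sites differ → p ≈ 0.481481, d = −0.75 ln(1 − 0.641975) = 0.770364 ≈ 0.770.

d(A,B) = 0.441, d(A,C) = 0.673, d(B,C) = 0.770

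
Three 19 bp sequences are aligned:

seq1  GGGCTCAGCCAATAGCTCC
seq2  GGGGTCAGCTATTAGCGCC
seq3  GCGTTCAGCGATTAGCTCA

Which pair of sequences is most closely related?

seq1 and seq2

seq1–seq2: 4/19 differ, p = 0.211, d = 0.247.
seq1–seq3: 5/19 differ, p = 0.263, d = 0.324.
seq2–seq3: 5/19 differ, p = 0.263, d = 0.324.
The smallest distance is between seq1 and seq2.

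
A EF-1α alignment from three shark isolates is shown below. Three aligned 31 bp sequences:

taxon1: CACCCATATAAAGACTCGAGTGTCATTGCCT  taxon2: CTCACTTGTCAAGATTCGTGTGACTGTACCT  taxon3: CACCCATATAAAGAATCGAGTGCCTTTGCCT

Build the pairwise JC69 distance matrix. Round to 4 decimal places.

d(taxon1,taxon2) = 0.4806, d(taxon1,taxon3) = 0.1036, d(taxon2,taxon3) = 0.4217

taxon1–taxon2: 11/31 sites differ → p ≈ 0.354839, d = −0.75 ln(1 − 0.473119) = 0.480585 ≈ 0.4806.
taxon1–taxon3: 3/31 sites differ → p ≈ 0.096774, d = −0.75 ln(1 − 0.129032) = 0.103613 ≈ 0.1036.
taxon2–taxon3: 10/31 sites differ → p ≈ 0.322581, d = −0.75 ln(1 − 0.430108) = 0.421731 ≈ 0.4217.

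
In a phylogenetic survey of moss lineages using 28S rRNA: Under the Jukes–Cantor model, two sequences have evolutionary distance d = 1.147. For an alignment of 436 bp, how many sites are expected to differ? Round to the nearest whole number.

Invert JC69: p = (3/4)(1 − e^(−4d/3)) = 0.75 × (1 − e^(-1.529333)) = 0.75 × (1 − 0.216680) = 0.587490.
Expected differing sites = pL ≈ 0.587490 × 436 = 256.14564 ≈ 256.

256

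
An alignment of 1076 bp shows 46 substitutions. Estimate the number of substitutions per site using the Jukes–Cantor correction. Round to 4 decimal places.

0.0440

p = 46/1076 ≈ 0.042751.
d = −(3/4) ln(1 − 4p/3) = −0.75 ln(1 − 0.057001) = −0.75 ln(0.942999)
  = −0.75 × (-0.058690) = 0.044018 substitutions/site.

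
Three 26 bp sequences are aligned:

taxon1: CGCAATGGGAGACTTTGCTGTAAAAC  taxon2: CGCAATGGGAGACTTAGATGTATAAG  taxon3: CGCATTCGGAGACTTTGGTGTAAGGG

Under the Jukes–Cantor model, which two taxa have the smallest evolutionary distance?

taxon1 and taxon2

taxon1–taxon2: 4/26 differ, p = 0.154, d = 0.172.
taxon1–taxon3: 6/26 differ, p = 0.231, d = 0.276.
taxon2–taxon3: 7/26 differ, p = 0.269, d = 0.334.
The smallest distance is between taxon1 and taxon2.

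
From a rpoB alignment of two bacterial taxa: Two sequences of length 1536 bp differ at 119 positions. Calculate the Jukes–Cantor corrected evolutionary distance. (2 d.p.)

0.08

p = 119/1536 ≈ 0.077474.
d = −(3/4) ln(1 − 4p/3) = −0.75 ln(1 − 0.103299) = −0.75 ln(0.896701)
  = −0.75 × (-0.109033) = 0.081775 substitutions/site.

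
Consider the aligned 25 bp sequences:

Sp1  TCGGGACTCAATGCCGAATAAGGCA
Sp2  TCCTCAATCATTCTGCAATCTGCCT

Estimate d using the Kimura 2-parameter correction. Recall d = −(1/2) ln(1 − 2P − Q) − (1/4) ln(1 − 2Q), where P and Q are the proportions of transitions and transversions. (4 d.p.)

Of 25 sites, 1 differences are transitions and 12 are transversions, so P = 1/25 = 0.04 and Q = 12/25 = 0.48.
Under the Kimura two-parameter model, d = −½ ln(1 − 2P − Q) − ¼ ln(1 − 2Q).
1 − 2P − Q = 0.44, giving −½ ln(0.44) = 0.410490.
1 − 2Q = 0.04, giving −¼ ln(0.04) = 0.804719.
d = 0.410490 + 0.804719 = 1.215209.

1.2152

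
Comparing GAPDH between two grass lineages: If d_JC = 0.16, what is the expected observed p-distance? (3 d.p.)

0.144

p = (3/4)(1 − e^(−4d/3)) = 0.75 × (1 − e^(-0.213333)) = 0.75 × (1 − 0.807887) = 0.144085.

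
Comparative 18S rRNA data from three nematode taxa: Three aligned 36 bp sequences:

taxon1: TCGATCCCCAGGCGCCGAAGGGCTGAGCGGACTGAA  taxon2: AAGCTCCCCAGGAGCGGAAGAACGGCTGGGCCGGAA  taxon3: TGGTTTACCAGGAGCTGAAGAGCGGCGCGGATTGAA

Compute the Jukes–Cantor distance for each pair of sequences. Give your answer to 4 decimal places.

d(taxon1,taxon2) = 0.4926, d(taxon1,taxon3) = 0.3470, d(taxon2,taxon3) = 0.4408

taxon1–taxon2: 13/36 sites differ → p ≈ 0.361111, d = −0.75 ln(1 − 0.481481) = 0.492584 ≈ 0.4926.
taxon1–taxon3: 10/36 sites differ → p ≈ 0.277778, d = −0.75 ln(1 − 0.370371) = 0.346968 ≈ 0.3470.
taxon2–taxon3: 12/36 sites differ → p ≈ 0.333333, d = −0.75 ln(1 − 0.444444) = 0.440839 ≈ 0.4408.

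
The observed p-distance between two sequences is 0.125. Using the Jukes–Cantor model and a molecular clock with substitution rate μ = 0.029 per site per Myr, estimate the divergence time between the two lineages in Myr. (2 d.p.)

2.36

d = −(3/4) ln(1 − 4p/3) = −0.75 ln(1 − 0.166667) = −0.75 ln(0.833333)
  = −0.75 × (-0.182322) = 0.136742 substitutions/site.
Under a molecular clock d = 2μt, so t = d/(2μ) = 0.136742 / (2 × 0.029) = 2.36 Myr.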